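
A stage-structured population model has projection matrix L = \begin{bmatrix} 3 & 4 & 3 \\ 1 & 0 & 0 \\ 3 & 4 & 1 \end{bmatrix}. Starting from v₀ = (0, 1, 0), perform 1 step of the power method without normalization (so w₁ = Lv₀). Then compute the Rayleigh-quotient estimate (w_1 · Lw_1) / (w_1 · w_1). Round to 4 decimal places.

w1 = Lv₀ = (4, 0, 4)
Lw1 = (24, 4, 16)
w1·Lw1 = 4·24 + 0·4 + 4·16 = 160; w1·w1 = 4·4 + 0·0 + 4·4 = 32
λ ≈ 160/32 = 5.0000

λ ≈ 5.0000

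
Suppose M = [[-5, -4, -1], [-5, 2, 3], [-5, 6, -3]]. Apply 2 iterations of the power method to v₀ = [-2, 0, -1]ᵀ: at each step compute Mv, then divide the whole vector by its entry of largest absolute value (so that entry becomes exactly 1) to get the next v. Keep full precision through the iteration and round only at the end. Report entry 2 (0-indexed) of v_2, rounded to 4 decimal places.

Mv0 = (11.00000, 7.00000, 13.00000); divide by 13.00000 → v1 = (0.84615, 0.53846, 1.00000)
Mv1 = (-7.38462, -0.15385, -4.00000); divide by -7.38462 → v2 = (1.00000, 0.02083, 0.54167)
Requested entry of v2: -52/-96 = 0.5417

0.5417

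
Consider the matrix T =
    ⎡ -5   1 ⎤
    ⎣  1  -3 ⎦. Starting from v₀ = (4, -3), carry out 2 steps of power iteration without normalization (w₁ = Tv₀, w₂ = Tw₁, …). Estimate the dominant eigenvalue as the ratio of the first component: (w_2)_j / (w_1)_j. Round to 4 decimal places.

w1 = Tv₀ = (-23, 13)
w2 = Tw1 = (128, -62)
Ratio at component: 128 / -23 = -5.5652

-5.5652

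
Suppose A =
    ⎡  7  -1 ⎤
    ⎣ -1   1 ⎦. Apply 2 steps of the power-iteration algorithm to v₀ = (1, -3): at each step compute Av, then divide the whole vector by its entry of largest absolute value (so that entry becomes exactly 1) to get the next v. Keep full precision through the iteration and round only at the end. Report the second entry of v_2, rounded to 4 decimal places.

-0.1892

Av0 = (10.00000, -4.00000); divide by 10.00000 → v1 = (1.00000, -0.40000)
Av1 = (7.40000, -1.40000); divide by 7.40000 → v2 = (1.00000, -0.18919)
Requested entry of v2: -14/74 = -0.1892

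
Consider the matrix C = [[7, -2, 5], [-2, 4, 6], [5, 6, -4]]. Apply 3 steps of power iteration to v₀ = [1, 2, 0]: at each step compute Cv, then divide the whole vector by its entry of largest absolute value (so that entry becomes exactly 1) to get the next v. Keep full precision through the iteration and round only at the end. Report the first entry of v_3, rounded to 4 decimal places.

0.2647

Cv0 = (3.00000, 6.00000, 17.00000); divide by 17.00000 → v1 = (0.17647, 0.35294, 1.00000)
Cv1 = (5.52941, 7.05882, -1.00000); divide by 7.05882 → v2 = (0.78333, 1.00000, -0.14167)
Cv2 = (2.77500, 1.58333, 10.48333); divide by 10.48333 → v3 = (0.26471, 0.15103, 1.00000)
Requested entry of v3: 333/1258 = 0.2647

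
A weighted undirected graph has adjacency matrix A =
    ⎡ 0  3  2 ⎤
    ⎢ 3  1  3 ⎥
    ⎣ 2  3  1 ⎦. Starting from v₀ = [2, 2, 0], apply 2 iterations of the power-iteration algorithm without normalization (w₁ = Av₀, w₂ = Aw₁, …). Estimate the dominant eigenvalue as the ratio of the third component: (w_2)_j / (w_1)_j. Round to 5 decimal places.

w1 = Av₀ = (0·2 + 3·2 + 2·0; 3·2 + 1·2 + 3·0; 2·2 + 3·2 + 1·0) = (6, 8, 10)
w2 = Aw1 = (0·6 + 3·8 + 2·10; 3·6 + 1·8 + 3·10; 2·6 + 3·8 + 1·10) = (44, 56, 46)
Ratio at component: 46 / 10 = 4.60000

λ ≈ 4.60000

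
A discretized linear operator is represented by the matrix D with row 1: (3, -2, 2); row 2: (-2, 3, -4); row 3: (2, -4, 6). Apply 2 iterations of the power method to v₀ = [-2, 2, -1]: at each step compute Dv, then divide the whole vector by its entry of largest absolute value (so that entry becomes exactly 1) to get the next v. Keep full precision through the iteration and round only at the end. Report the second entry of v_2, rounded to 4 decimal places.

Dv0 = (-12.00000, 14.00000, -18.00000); divide by -18.00000 → v1 = (0.66667, -0.77778, 1.00000)
Dv1 = (5.55556, -7.66667, 10.44444); divide by 10.44444 → v2 = (0.53191, -0.73404, 1.00000)
Requested entry of v2: 138/-188 = -0.7340

-0.7340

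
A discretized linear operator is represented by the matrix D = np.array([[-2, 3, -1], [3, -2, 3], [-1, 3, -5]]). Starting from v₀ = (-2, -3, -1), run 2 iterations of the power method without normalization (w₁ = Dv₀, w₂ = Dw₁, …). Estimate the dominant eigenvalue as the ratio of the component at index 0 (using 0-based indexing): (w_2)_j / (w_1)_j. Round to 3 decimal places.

w1 = Dv₀ = ((-2)·(-2) + 3·(-3) + (-1)·(-1); 3·(-2) + (-2)·(-3) + 3·(-1); (-1)·(-2) + 3·(-3) + (-5)·(-1)) = (-4, -3, -2)
w2 = Dw1 = ((-2)·(-4) + 3·(-3) + (-1)·(-2); 3·(-4) + (-2)·(-3) + 3·(-2); (-1)·(-4) + 3·(-3) + (-5)·(-2)) = (1, -12, 5)
Ratio at component: 1 / -4 = -0.250

-0.250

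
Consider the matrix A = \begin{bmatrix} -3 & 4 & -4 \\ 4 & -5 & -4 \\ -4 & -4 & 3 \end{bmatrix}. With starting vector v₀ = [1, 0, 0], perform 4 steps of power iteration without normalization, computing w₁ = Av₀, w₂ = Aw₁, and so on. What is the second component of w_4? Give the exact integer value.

w1 = Av₀ = ((-3)·1 + 4·0 + (-4)·0; 4·1 + (-5)·0 + (-4)·0; (-4)·1 + (-4)·0 + 3·0) = (-3, 4, -4)
w2 = Aw1 = ((-3)·(-3) + 4·4 + (-4)·(-4); 4·(-3) + (-5)·4 + (-4)·(-4); (-4)·(-3) + (-4)·4 + 3·(-4)) = (41, -16, -16)
w3 = Aw2 = (-123, 308, -148)
w4 = Aw3 = (2193, -1440, -1184)
The requested component of w4 is -1440.

-1440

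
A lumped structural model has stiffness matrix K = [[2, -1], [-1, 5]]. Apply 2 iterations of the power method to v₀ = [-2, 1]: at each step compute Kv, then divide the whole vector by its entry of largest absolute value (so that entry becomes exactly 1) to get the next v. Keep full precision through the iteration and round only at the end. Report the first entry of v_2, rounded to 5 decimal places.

-0.42500

Kv0 = (-5.000000, 7.000000); divide by 7.000000 → v1 = (-0.714286, 1.000000)
Kv1 = (-2.428571, 5.714286); divide by 5.714286 → v2 = (-0.425000, 1.000000)
Requested entry of v2: -17/40 = -0.42500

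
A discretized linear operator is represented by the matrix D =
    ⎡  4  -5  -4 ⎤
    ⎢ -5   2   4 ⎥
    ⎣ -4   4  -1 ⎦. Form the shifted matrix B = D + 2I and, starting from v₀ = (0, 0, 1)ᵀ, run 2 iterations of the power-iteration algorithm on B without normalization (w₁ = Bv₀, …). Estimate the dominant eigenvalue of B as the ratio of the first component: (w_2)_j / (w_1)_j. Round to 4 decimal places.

12.0000

B = D + 2I has rows (6, -5, -4); (-5, 4, 4); (-4, 4, 1)
w1 = Bv₀ = (-4, 4, 1)
w2 = Bw1 = (-48, 40, 33)
Ratio: -48/-4 = 12.0000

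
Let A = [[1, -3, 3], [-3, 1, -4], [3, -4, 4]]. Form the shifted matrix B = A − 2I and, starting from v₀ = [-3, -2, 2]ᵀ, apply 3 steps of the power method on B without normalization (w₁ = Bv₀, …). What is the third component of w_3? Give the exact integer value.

B = A − 2I has rows (-1, -3, 3); (-3, -1, -4); (3, -4, 2)
w1 = Bv₀ = (15, 3, 3)
w2 = Bw1 = (-15, -60, 39)
w3 = Bw2 = (312, -51, 273)
Requested component of w3: 273

273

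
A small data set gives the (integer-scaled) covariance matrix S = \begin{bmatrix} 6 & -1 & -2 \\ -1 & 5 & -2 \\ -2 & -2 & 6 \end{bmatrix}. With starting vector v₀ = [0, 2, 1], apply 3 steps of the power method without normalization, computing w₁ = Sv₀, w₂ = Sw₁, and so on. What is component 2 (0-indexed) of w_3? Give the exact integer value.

16

w1 = Sv₀ = (6·0 + (-1)·2 + (-2)·1; (-1)·0 + 5·2 + (-2)·1; (-2)·0 + (-2)·2 + 6·1) = (-4, 8, 2)
w2 = Sw1 = (6·(-4) + (-1)·8 + (-2)·2; (-1)·(-4) + 5·8 + (-2)·2; (-2)·(-4) + (-2)·8 + 6·2) = (-36, 40, 4)
w3 = Sw2 = (-264, 228, 16)
The requested component of w3 is 16.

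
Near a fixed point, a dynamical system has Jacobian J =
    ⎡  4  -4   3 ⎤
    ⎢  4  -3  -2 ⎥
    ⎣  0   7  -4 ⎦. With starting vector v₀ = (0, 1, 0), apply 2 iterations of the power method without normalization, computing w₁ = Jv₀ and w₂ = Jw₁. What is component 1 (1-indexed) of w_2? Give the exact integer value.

17

w1 = Jv₀ = (4·0 + (-4)·1 + 3·0; 4·0 + (-3)·1 + (-2)·0; 0·0 + 7·1 + (-4)·0) = (-4, -3, 7)
w2 = Jw1 = (4·(-4) + (-4)·(-3) + 3·7; 4·(-4) + (-3)·(-3) + (-2)·7; 0·(-4) + 7·(-3) + (-4)·7) = (17, -21, -49)
The requested component of w2 is 17.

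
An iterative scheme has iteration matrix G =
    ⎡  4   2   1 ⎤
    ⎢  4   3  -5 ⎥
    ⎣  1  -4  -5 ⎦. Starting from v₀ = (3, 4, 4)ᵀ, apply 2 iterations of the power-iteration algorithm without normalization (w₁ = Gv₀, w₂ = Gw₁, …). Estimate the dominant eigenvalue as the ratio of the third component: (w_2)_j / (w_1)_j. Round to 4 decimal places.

-5.2424

w1 = Gv₀ = (24, 4, -33)
w2 = Gw1 = (71, 273, 173)
Ratio at component: 173 / -33 = -5.2424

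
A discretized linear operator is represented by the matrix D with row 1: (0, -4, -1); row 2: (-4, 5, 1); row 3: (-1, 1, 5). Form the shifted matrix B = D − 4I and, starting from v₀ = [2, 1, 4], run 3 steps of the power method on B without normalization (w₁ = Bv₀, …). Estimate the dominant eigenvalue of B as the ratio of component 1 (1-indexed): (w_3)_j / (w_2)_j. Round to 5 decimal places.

B = D − 4I has rows (-4, -4, -1); (-4, 1, 1); (-1, 1, 1)
w1 = Bv₀ = (-16, -3, 3)
w2 = Bw1 = (73, 64, 16)
w3 = Bw2 = (-564, -212, 7)
Ratio: -564/73 = -7.72603

μ ≈ -7.72603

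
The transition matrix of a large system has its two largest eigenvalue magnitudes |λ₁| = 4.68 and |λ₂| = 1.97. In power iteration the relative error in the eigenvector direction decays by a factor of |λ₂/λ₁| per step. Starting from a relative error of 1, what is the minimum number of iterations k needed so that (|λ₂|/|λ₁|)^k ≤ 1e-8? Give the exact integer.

22

|λ₂/λ₁| = 1.97/4.68 = 0.42094
Need k ≥ ln(1e-8) / ln(0.42094) = -18.4207 / -0.8653 ≈ 21.289
Smallest integer k satisfying the bound: 22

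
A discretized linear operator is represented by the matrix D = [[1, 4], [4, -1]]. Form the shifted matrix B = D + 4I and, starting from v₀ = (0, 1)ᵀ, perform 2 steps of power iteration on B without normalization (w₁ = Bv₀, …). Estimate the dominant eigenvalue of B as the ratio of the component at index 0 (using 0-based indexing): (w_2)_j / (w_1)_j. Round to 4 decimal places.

μ ≈ 8.0000

B = D + 4I has rows (5, 4); (4, 3)
w1 = Bv₀ = (4, 3)
w2 = Bw1 = (32, 25)
Ratio: 32/4 = 8.0000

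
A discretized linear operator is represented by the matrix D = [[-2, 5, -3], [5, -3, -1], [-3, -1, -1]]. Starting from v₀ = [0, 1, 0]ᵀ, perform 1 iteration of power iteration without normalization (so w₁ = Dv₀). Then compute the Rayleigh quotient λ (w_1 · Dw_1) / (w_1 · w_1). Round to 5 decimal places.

λ ≈ -5.82857

w1 = Dv₀ = (5, -3, -1)
Dw1 = (-22, 35, -11)
w1·Dw1 = 5·(-22) + (-3)·35 + (-1)·(-11) = -204; w1·w1 = 5·5 + (-3)·(-3) + (-1)·(-1) = 35
λ ≈ -204/35 = -5.82857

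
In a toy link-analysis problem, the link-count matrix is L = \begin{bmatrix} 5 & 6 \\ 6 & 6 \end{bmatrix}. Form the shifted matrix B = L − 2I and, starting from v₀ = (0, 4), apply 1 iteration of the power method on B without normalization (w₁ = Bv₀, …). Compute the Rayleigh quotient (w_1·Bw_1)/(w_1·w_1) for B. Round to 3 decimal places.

B = L − 2I has rows (3, 6); (6, 4)
w1 = Bv₀ = (24, 16)
Bw1 = (168, 208)
w1·Bw1 = 7360; w1·w1 = 832; μ ≈ 7360/832 = 8.846

μ ≈ 8.846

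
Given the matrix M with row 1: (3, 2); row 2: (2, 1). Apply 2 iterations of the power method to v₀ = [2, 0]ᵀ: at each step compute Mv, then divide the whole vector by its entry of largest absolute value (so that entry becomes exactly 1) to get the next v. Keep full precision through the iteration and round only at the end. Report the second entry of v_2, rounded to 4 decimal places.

0.6154

Mv0 = (6.00000, 4.00000); divide by 6.00000 → v1 = (1.00000, 0.66667)
Mv1 = (4.33333, 2.66667); divide by 4.33333 → v2 = (1.00000, 0.61538)
Requested entry of v2: 16/26 = 0.6154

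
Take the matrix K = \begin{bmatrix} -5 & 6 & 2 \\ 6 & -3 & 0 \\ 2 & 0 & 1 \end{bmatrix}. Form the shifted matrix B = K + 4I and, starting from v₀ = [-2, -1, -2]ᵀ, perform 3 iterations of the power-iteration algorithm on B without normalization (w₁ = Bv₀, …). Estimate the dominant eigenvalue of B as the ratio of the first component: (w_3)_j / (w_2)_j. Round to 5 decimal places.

μ ≈ 4.48980

B = K + 4I has rows (-1, 6, 2); (6, 1, 0); (2, 0, 5)
w1 = Bv₀ = (-8, -13, -14)
w2 = Bw1 = (-98, -61, -86)
w3 = Bw2 = (-440, -649, -626)
Ratio: -440/-98 = 4.48980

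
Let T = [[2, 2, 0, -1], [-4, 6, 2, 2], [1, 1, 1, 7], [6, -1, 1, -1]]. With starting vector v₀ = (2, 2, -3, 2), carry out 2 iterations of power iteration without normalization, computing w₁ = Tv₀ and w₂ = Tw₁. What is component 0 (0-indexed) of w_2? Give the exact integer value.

w1 = Tv₀ = (6, 2, 15, 5)
w2 = Tw1 = (11, 28, 58, 44)
The requested component of w2 is 11.

11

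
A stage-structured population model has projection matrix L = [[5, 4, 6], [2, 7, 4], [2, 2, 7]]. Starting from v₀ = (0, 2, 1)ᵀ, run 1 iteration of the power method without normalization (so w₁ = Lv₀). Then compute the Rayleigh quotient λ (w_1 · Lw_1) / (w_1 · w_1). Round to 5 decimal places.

12.52262

w1 = Lv₀ = (5·0 + 4·2 + 6·1; 2·0 + 7·2 + 4·1; 2·0 + 2·2 + 7·1) = (14, 18, 11)
Lw1 = (208, 198, 141)
w1·Lw1 = 14·208 + 18·198 + 11·141 = 8027; w1·w1 = 14·14 + 18·18 + 11·11 = 641
λ ≈ 8027/641 = 12.52262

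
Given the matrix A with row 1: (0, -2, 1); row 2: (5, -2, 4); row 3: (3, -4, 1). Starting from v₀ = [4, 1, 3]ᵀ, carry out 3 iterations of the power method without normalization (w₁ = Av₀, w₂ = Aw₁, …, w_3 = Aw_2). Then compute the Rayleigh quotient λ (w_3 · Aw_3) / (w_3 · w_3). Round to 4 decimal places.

w1 = Av₀ = (0·4 + (-2)·1 + 1·3; 5·4 + (-2)·1 + 4·3; 3·4 + (-4)·1 + 1·3) = (1, 30, 11)
w2 = Aw1 = (0·1 + (-2)·30 + 1·11; 5·1 + (-2)·30 + 4·11; 3·1 + (-4)·30 + 1·11) = (-49, -11, -106)
w3 = Aw2 = (-84, -647, -209)
Aw3 = (1085, 38, 2127)
w3·Aw3 = (-84)·1085 + (-647)·38 + (-209)·2127 = -560269; w3·w3 = (-84)·(-84) + (-647)·(-647) + (-209)·(-209) = 469346
λ ≈ -560269/469346 = -1.1937

λ ≈ -1.1937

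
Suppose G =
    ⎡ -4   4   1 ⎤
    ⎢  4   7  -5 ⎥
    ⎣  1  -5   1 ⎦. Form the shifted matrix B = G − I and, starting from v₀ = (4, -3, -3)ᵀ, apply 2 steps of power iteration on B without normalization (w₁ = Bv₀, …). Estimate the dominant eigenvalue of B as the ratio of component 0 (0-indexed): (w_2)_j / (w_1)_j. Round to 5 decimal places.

B = G − I has rows (-5, 4, 1); (4, 6, -5); (1, -5, 0)
w1 = Bv₀ = ((-5)·4 + 4·(-3) + 1·(-3); 4·4 + 6·(-3) + (-5)·(-3); 1·4 + (-5)·(-3) + 0·(-3)) = (-35, 13, 19)
w2 = Bw1 = ((-5)·(-35) + 4·13 + 1·19; 4·(-35) + 6·13 + (-5)·19; 1·(-35) + (-5)·13 + 0·19) = (246, -157, -100)
Ratio: 246/-35 = -7.02857

μ ≈ -7.02857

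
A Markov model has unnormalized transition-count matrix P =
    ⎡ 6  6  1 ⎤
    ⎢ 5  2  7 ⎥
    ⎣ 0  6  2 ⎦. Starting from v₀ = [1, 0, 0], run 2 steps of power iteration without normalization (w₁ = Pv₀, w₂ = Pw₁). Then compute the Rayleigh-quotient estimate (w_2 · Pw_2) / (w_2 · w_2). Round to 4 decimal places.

w1 = Pv₀ = (6, 5, 0)
w2 = Pw1 = (66, 40, 30)
Pw2 = (666, 620, 300)
w2·Pw2 = 66·666 + 40·620 + 30·300 = 77756; w2·w2 = 66·66 + 40·40 + 30·30 = 6856
λ ≈ 77756/6856 = 11.3413

11.3413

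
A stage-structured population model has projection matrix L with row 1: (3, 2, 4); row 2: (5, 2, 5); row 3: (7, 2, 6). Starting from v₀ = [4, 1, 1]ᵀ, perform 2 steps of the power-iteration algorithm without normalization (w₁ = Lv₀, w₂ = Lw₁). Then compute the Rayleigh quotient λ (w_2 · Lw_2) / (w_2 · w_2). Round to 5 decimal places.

λ ≈ 12.01594

w1 = Lv₀ = (18, 27, 36)
w2 = Lw1 = (252, 324, 396)
Lw2 = (2988, 3888, 4788)
w2·Lw2 = 252·2988 + 324·3888 + 396·4788 = 3908736; w2·w2 = 252·252 + 324·324 + 396·396 = 325296
λ ≈ 3908736/325296 = 12.01594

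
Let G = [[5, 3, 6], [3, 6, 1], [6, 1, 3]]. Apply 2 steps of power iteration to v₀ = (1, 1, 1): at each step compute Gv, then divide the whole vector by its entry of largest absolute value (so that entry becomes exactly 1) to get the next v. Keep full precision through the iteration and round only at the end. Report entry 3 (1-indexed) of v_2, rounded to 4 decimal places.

0.7750

Gv0 = (14.00000, 10.00000, 10.00000); divide by 14.00000 → v1 = (1.00000, 0.71429, 0.71429)
Gv1 = (11.42857, 8.00000, 8.85714); divide by 11.42857 → v2 = (1.00000, 0.70000, 0.77500)
Requested entry of v2: 124/160 = 0.7750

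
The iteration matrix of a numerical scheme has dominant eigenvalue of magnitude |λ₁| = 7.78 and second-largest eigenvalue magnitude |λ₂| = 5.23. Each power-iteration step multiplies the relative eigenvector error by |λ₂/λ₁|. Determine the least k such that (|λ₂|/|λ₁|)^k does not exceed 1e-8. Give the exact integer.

|λ₂/λ₁| = 5.23/7.78 = 0.67224
Need k ≥ ln(1e-8) / ln(0.67224) = -18.4207 / -0.3971 ≈ 46.383
Smallest integer k satisfying the bound: 47

47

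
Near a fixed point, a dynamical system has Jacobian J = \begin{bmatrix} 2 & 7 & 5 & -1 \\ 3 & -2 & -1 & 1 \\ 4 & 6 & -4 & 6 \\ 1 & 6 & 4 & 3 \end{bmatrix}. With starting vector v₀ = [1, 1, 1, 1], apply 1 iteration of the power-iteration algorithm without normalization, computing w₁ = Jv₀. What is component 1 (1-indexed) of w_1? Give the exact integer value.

13

w1 = Jv₀ = (2·1 + 7·1 + 5·1 + (-1)·1; 3·1 + (-2)·1 + (-1)·1 + 1·1; 4·1 + 6·1 + (-4)·1 + 6·1; 1·1 + 6·1 + 4·1 + 3·1) = (13, 1, 12, 14)
The requested component of w1 is 13.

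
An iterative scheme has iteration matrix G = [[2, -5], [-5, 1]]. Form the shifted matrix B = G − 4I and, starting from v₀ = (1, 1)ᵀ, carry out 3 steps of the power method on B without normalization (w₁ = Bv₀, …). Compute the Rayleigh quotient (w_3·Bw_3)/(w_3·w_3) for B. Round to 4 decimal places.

B = G − 4I has rows (-2, -5); (-5, -3)
w1 = Bv₀ = ((-2)·1 + (-5)·1; (-5)·1 + (-3)·1) = (-7, -8)
w2 = Bw1 = ((-2)·(-7) + (-5)·(-8); (-5)·(-7) + (-3)·(-8)) = (54, 59)
w3 = Bw2 = (-403, -447)
Bw3 = (3041, 3356)
w3·Bw3 = -2725655; w3·w3 = 362218; μ ≈ -2725655/362218 = -7.5249

μ ≈ -7.5249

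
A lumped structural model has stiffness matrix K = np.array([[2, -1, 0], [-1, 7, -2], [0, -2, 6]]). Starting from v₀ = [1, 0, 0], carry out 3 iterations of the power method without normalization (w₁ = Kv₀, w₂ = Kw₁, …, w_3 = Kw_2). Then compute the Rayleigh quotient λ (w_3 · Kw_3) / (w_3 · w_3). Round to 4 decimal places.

w1 = Kv₀ = (2·1 + (-1)·0 + 0·0; (-1)·1 + 7·0 + (-2)·0; 0·1 + (-2)·0 + 6·0) = (2, -1, 0)
w2 = Kw1 = (2·2 + (-1)·(-1) + 0·0; (-1)·2 + 7·(-1) + (-2)·0; 0·2 + (-2)·(-1) + 6·0) = (5, -9, 2)
w3 = Kw2 = (19, -72, 30)
Kw3 = (110, -583, 324)
w3·Kw3 = 19·110 + (-72)·(-583) + 30·324 = 53786; w3·w3 = 19·19 + (-72)·(-72) + 30·30 = 6445
λ ≈ 53786/6445 = 8.3454

8.3454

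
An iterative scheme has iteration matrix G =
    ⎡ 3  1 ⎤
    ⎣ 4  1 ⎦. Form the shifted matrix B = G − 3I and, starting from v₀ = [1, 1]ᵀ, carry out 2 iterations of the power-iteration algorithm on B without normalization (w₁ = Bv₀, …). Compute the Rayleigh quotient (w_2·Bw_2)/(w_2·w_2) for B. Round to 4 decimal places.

B = G − 3I has rows (0, 1); (4, -2)
w1 = Bv₀ = (0·1 + 1·1; 4·1 + (-2)·1) = (1, 2)
w2 = Bw1 = (0·1 + 1·2; 4·1 + (-2)·2) = (2, 0)
Bw2 = (0, 8)
w2·Bw2 = 0; w2·w2 = 4; μ ≈ 0/4 = 0.0000

0.0000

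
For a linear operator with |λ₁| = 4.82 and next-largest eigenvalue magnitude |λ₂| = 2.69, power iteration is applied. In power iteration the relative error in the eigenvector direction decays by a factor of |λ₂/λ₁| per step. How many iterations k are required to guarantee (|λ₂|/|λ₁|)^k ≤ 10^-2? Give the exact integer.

8

|λ₂/λ₁| = 2.69/4.82 = 0.55809
Need k ≥ ln(10^-2) / ln(0.55809) = -4.6052 / -0.5832 ≈ 7.896
Smallest integer k satisfying the bound: 8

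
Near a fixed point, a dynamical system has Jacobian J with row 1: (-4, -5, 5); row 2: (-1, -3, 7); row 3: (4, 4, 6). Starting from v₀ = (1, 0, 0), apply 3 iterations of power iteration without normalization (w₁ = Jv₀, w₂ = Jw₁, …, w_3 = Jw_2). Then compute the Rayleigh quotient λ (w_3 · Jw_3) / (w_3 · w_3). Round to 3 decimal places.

λ ≈ -6.255

w1 = Jv₀ = ((-4)·1 + (-5)·0 + 5·0; (-1)·1 + (-3)·0 + 7·0; 4·1 + 4·0 + 6·0) = (-4, -1, 4)
w2 = Jw1 = ((-4)·(-4) + (-5)·(-1) + 5·4; (-1)·(-4) + (-3)·(-1) + 7·4; 4·(-4) + 4·(-1) + 6·4) = (41, 35, 4)
w3 = Jw2 = (-319, -118, 328)
Jw3 = (3506, 2969, 220)
w3·Jw3 = (-319)·3506 + (-118)·2969 + 328·220 = -1396596; w3·w3 = (-319)·(-319) + (-118)·(-118) + 328·328 = 223269
λ ≈ -1396596/223269 = -6.255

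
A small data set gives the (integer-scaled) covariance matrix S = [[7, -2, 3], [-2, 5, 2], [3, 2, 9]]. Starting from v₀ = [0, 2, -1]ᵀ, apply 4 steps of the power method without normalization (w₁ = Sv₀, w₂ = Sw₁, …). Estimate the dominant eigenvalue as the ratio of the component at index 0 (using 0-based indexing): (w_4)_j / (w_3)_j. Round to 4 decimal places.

w1 = Sv₀ = (7·0 + (-2)·2 + 3·(-1); (-2)·0 + 5·2 + 2·(-1); 3·0 + 2·2 + 9·(-1)) = (-7, 8, -5)
w2 = Sw1 = (7·(-7) + (-2)·8 + 3·(-5); (-2)·(-7) + 5·8 + 2·(-5); 3·(-7) + 2·8 + 9·(-5)) = (-80, 44, -50)
w3 = Sw2 = (-798, 280, -602)
w4 = Sw3 = (-7952, 1792, -7252)
Ratio at component: -7952 / -798 = 9.9649

λ ≈ 9.9649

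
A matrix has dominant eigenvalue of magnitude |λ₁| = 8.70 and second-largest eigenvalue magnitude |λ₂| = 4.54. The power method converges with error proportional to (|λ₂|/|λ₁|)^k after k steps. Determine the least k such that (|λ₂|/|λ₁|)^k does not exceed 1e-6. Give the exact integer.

22

|λ₂/λ₁| = 4.54/8.70 = 0.52184
Need k ≥ ln(1e-6) / ln(0.52184) = -13.8155 / -0.6504 ≈ 21.242
Smallest integer k satisfying the bound: 22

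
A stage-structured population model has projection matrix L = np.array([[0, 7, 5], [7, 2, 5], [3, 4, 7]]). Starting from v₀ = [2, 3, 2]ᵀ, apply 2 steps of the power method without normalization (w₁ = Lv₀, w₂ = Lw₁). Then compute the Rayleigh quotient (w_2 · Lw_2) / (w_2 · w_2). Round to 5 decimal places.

λ ≈ 13.48132

w1 = Lv₀ = (0·2 + 7·3 + 5·2; 7·2 + 2·3 + 5·2; 3·2 + 4·3 + 7·2) = (31, 30, 32)
w2 = Lw1 = (0·31 + 7·30 + 5·32; 7·31 + 2·30 + 5·32; 3·31 + 4·30 + 7·32) = (370, 437, 437)
Lw2 = (5244, 5649, 5917)
w2·Lw2 = 370·5244 + 437·5649 + 437·5917 = 6994622; w2·w2 = 370·370 + 437·437 + 437·437 = 518838
λ ≈ 6994622/518838 = 13.48132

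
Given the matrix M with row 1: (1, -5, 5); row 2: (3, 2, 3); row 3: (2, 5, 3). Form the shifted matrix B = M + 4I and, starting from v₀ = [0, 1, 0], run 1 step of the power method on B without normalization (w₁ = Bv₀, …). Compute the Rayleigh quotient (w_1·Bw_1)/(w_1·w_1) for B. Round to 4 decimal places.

μ ≈ 7.4535

B = M + 4I has rows (5, -5, 5); (3, 6, 3); (2, 5, 7)
w1 = Bv₀ = (5·0 + (-5)·1 + 5·0; 3·0 + 6·1 + 3·0; 2·0 + 5·1 + 7·0) = (-5, 6, 5)
Bw1 = (-30, 36, 55)
w1·Bw1 = 641; w1·w1 = 86; μ ≈ 641/86 = 7.4535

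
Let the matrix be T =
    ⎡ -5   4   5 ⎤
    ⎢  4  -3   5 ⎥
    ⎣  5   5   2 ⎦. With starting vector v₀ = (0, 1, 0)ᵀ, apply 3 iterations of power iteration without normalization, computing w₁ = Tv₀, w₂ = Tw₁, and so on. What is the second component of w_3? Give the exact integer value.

-103

w1 = Tv₀ = ((-5)·0 + 4·1 + 5·0; 4·0 + (-3)·1 + 5·0; 5·0 + 5·1 + 2·0) = (4, -3, 5)
w2 = Tw1 = ((-5)·4 + 4·(-3) + 5·5; 4·4 + (-3)·(-3) + 5·5; 5·4 + 5·(-3) + 2·5) = (-7, 50, 15)
w3 = Tw2 = (310, -103, 245)
The requested component of w3 is -103.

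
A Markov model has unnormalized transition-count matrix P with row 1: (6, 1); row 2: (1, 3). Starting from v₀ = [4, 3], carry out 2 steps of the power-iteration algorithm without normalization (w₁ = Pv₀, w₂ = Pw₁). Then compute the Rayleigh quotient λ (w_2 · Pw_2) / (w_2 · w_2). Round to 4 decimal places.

w1 = Pv₀ = (27, 13)
w2 = Pw1 = (175, 66)
Pw2 = (1116, 373)
w2·Pw2 = 175·1116 + 66·373 = 219918; w2·w2 = 175·175 + 66·66 = 34981
λ ≈ 219918/34981 = 6.2868

6.2868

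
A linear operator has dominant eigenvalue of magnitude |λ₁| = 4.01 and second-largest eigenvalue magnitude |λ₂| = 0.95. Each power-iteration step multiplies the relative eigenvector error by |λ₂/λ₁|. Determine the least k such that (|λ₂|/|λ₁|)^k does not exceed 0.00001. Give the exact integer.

8

|λ₂/λ₁| = 0.95/4.01 = 0.23691
Need k ≥ ln(0.00001) / ln(0.23691) = -11.5129 / -1.4401 ≈ 7.995
Smallest integer k satisfying the bound: 8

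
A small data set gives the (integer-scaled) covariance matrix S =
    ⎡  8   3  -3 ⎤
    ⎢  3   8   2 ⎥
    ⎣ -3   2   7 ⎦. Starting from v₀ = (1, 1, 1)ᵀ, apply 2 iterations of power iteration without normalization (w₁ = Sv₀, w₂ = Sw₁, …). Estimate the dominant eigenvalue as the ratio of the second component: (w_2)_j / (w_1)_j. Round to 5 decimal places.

w1 = Sv₀ = (8·1 + 3·1 + (-3)·1; 3·1 + 8·1 + 2·1; (-3)·1 + 2·1 + 7·1) = (8, 13, 6)
w2 = Sw1 = (8·8 + 3·13 + (-3)·6; 3·8 + 8·13 + 2·6; (-3)·8 + 2·13 + 7·6) = (85, 140, 44)
Ratio at component: 140 / 13 = 10.76923

λ ≈ 10.76923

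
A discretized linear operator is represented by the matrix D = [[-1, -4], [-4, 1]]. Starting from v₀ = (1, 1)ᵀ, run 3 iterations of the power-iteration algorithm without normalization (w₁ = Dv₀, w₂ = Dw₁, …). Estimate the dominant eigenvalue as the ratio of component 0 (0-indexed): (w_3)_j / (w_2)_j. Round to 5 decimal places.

-5.00000

w1 = Dv₀ = ((-1)·1 + (-4)·1; (-4)·1 + 1·1) = (-5, -3)
w2 = Dw1 = ((-1)·(-5) + (-4)·(-3); (-4)·(-5) + 1·(-3)) = (17, 17)
w3 = Dw2 = (-85, -51)
Ratio at component: -85 / 17 = -5.00000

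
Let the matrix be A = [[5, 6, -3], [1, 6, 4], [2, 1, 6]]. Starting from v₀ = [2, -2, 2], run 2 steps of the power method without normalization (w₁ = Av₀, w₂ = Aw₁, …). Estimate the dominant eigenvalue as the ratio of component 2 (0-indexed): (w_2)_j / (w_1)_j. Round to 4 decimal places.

4.7143

w1 = Av₀ = (5·2 + 6·(-2) + (-3)·2; 1·2 + 6·(-2) + 4·2; 2·2 + 1·(-2) + 6·2) = (-8, -2, 14)
w2 = Aw1 = (5·(-8) + 6·(-2) + (-3)·14; 1·(-8) + 6·(-2) + 4·14; 2·(-8) + 1·(-2) + 6·14) = (-94, 36, 66)
Ratio at component: 66 / 14 = 4.7143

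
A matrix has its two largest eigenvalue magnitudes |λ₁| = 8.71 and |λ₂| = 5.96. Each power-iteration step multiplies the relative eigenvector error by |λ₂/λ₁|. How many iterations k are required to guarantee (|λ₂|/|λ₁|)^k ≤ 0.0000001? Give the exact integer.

|λ₂/λ₁| = 5.96/8.71 = 0.68427
Need k ≥ ln(0.0000001) / ln(0.68427) = -16.1181 / -0.3794 ≈ 42.483
Smallest integer k satisfying the bound: 43

43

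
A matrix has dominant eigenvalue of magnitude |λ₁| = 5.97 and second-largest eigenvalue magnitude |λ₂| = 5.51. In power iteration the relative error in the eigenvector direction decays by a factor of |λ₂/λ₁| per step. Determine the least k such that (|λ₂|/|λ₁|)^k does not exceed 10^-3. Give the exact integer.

87

|λ₂/λ₁| = 5.51/5.97 = 0.92295
Need k ≥ ln(10^-3) / ln(0.92295) = -6.9078 / -0.0802 ≈ 86.151
Smallest integer k satisfying the bound: 87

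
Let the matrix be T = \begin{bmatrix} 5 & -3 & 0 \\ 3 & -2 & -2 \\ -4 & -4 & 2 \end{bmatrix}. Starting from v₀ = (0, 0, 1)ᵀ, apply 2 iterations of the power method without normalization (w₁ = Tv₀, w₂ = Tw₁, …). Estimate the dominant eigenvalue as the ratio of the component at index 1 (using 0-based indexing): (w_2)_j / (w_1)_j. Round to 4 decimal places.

w1 = Tv₀ = (0, -2, 2)
w2 = Tw1 = (6, 0, 12)
Ratio at component: 0 / -2 = 0.0000

0.0000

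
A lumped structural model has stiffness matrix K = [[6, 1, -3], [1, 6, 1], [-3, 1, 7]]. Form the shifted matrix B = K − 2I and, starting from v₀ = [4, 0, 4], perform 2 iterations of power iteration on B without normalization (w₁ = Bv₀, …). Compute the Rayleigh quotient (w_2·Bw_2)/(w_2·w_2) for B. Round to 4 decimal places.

5.3812

B = K − 2I has rows (4, 1, -3); (1, 4, 1); (-3, 1, 5)
w1 = Bv₀ = (4·4 + 1·0 + (-3)·4; 1·4 + 4·0 + 1·4; (-3)·4 + 1·0 + 5·4) = (4, 8, 8)
w2 = Bw1 = (4·4 + 1·8 + (-3)·8; 1·4 + 4·8 + 1·8; (-3)·4 + 1·8 + 5·8) = (0, 44, 36)
Bw2 = (-64, 212, 224)
w2·Bw2 = 17392; w2·w2 = 3232; μ ≈ 17392/3232 = 5.3812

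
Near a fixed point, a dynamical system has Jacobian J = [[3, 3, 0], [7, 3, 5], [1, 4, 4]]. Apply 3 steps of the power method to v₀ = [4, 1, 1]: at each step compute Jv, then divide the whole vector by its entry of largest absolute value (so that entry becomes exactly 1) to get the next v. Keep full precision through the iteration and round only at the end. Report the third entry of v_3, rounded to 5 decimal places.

Jv0 = (15.000000, 36.000000, 12.000000); divide by 36.000000 → v1 = (0.416667, 1.000000, 0.333333)
Jv1 = (4.250000, 7.583333, 5.750000); divide by 7.583333 → v2 = (0.560440, 1.000000, 0.758242)
Jv2 = (4.681319, 10.714286, 7.593407); divide by 10.714286 → v3 = (0.436923, 1.000000, 0.708718)
Requested entry of v3: 2073/2925 = 0.70872

0.70872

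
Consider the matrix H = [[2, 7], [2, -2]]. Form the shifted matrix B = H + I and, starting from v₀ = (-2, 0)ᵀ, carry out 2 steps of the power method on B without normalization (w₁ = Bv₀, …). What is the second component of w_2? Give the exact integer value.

-8

B = H + I has rows (3, 7); (2, -1)
w1 = Bv₀ = (-6, -4)
w2 = Bw1 = (-46, -8)
Requested component of w2: -8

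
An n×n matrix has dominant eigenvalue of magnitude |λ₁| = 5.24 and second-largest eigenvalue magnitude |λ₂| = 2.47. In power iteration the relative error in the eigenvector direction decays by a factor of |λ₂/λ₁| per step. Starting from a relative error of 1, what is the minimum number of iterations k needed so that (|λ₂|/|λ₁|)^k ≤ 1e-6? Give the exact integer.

19

|λ₂/λ₁| = 2.47/5.24 = 0.47137
Need k ≥ ln(1e-6) / ln(0.47137) = -13.8155 / -0.7521 ≈ 18.369
Smallest integer k satisfying the bound: 19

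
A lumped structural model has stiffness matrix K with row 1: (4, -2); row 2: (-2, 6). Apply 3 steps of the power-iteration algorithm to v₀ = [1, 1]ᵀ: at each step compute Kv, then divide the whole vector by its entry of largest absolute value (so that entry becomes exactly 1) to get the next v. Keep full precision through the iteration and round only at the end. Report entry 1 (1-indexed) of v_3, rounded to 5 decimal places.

-0.33333

Kv0 = (2.000000, 4.000000); divide by 4.000000 → v1 = (0.500000, 1.000000)
Kv1 = (0.000000, 5.000000); divide by 5.000000 → v2 = (0.000000, 1.000000)
Kv2 = (-2.000000, 6.000000); divide by 6.000000 → v3 = (-0.333333, 1.000000)
Requested entry of v3: -40/120 = -0.33333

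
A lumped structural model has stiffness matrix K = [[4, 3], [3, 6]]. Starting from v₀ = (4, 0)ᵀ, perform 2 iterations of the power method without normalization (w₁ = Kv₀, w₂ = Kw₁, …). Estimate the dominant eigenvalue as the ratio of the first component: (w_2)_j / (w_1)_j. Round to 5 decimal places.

6.25000

w1 = Kv₀ = (16, 12)
w2 = Kw1 = (100, 120)
Ratio at component: 100 / 16 = 6.25000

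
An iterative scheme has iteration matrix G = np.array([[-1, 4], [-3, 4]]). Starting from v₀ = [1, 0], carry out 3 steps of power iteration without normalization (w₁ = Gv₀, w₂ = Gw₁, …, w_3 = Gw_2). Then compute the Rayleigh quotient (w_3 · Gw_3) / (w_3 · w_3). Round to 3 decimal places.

λ ≈ -0.811

w1 = Gv₀ = ((-1)·1 + 4·0; (-3)·1 + 4·0) = (-1, -3)
w2 = Gw1 = ((-1)·(-1) + 4·(-3); (-3)·(-1) + 4·(-3)) = (-11, -9)
w3 = Gw2 = (-25, -3)
Gw3 = (13, 63)
w3·Gw3 = (-25)·13 + (-3)·63 = -514; w3·w3 = (-25)·(-25) + (-3)·(-3) = 634
λ ≈ -514/634 = -0.811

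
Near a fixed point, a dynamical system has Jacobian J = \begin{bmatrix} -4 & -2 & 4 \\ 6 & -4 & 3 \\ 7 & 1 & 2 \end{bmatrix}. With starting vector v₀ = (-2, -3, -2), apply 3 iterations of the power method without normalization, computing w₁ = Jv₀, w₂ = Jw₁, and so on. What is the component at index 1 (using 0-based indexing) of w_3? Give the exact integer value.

w1 = Jv₀ = (6, -6, -21)
w2 = Jw1 = (-96, -3, -6)
w3 = Jw2 = (366, -582, -687)
The requested component of w3 is -582.

-582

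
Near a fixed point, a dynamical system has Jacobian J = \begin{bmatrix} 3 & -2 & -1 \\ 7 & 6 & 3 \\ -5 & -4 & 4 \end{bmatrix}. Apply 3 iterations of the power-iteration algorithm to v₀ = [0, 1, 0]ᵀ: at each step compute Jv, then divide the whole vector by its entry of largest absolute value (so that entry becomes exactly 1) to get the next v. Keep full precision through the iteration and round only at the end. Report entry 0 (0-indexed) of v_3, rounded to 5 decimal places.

0.25000

Jv0 = (-2.000000, 6.000000, -4.000000); divide by 6.000000 → v1 = (-0.333333, 1.000000, -0.666667)
Jv1 = (-2.333333, 1.666667, -5.000000); divide by -5.000000 → v2 = (0.466667, -0.333333, 1.000000)
Jv2 = (1.066667, 4.266667, 3.000000); divide by 4.266667 → v3 = (0.250000, 1.000000, 0.703125)
Requested entry of v3: -32/-128 = 0.25000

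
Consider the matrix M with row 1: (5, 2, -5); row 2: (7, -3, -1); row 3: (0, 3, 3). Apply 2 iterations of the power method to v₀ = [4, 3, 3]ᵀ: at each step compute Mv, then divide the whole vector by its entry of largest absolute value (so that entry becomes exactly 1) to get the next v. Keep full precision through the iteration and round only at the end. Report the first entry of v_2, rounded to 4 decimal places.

Mv0 = (11.00000, 16.00000, 18.00000); divide by 18.00000 → v1 = (0.61111, 0.88889, 1.00000)
Mv1 = (-0.16667, 0.61111, 5.66667); divide by 5.66667 → v2 = (-0.02941, 0.10784, 1.00000)
Requested entry of v2: -3/102 = -0.0294

-0.0294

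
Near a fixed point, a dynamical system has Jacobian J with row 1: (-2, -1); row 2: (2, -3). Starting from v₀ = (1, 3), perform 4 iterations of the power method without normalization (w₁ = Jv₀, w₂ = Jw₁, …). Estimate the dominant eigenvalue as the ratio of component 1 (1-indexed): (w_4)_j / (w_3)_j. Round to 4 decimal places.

w1 = Jv₀ = ((-2)·1 + (-1)·3; 2·1 + (-3)·3) = (-5, -7)
w2 = Jw1 = ((-2)·(-5) + (-1)·(-7); 2·(-5) + (-3)·(-7)) = (17, 11)
w3 = Jw2 = (-45, 1)
w4 = Jw3 = (89, -93)
Ratio at component: 89 / -45 = -1.9778

-1.9778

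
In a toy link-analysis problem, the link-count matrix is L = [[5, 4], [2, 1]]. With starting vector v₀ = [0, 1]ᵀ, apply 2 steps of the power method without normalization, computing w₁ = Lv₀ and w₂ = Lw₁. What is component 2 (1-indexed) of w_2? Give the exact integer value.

9

w1 = Lv₀ = (5·0 + 4·1; 2·0 + 1·1) = (4, 1)
w2 = Lw1 = (5·4 + 4·1; 2·4 + 1·1) = (24, 9)
The requested component of w2 is 9.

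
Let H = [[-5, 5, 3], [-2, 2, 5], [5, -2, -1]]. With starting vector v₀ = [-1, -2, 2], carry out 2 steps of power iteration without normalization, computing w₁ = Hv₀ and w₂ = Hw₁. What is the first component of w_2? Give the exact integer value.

26

w1 = Hv₀ = (1, 8, -3)
w2 = Hw1 = (26, -1, -8)
The requested component of w2 is 26.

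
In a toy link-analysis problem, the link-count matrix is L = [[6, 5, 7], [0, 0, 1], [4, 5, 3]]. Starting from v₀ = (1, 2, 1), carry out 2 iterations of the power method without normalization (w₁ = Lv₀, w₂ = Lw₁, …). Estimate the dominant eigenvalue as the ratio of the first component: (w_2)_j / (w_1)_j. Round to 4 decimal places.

w1 = Lv₀ = (6·1 + 5·2 + 7·1; 0·1 + 0·2 + 1·1; 4·1 + 5·2 + 3·1) = (23, 1, 17)
w2 = Lw1 = (6·23 + 5·1 + 7·17; 0·23 + 0·1 + 1·17; 4·23 + 5·1 + 3·17) = (262, 17, 148)
Ratio at component: 262 / 23 = 11.3913

11.3913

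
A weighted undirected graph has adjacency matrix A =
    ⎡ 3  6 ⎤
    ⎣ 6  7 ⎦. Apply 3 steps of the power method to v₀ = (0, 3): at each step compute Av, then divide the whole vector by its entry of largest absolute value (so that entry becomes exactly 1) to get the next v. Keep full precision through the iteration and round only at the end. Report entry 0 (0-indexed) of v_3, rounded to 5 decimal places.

0.72251

Av0 = (18.000000, 21.000000); divide by 21.000000 → v1 = (0.857143, 1.000000)
Av1 = (8.571429, 12.142857); divide by 12.142857 → v2 = (0.705882, 1.000000)
Av2 = (8.117647, 11.235294); divide by 11.235294 → v3 = (0.722513, 1.000000)
Requested entry of v3: 2070/2865 = 0.72251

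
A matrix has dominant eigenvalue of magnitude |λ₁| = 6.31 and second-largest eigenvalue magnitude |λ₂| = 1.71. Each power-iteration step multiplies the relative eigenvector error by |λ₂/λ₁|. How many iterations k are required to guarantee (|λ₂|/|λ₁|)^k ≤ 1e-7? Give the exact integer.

|λ₂/λ₁| = 1.71/6.31 = 0.27100
Need k ≥ ln(1e-7) / ln(0.27100) = -16.1181 / -1.3056 ≈ 12.345
Smallest integer k satisfying the bound: 13

13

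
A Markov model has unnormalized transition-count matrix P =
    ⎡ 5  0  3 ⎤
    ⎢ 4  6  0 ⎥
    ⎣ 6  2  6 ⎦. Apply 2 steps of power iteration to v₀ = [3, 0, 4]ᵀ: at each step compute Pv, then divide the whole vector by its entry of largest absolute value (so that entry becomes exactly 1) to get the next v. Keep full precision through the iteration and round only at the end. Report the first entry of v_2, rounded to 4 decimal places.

0.5959

Pv0 = (27.00000, 12.00000, 42.00000); divide by 42.00000 → v1 = (0.64286, 0.28571, 1.00000)
Pv1 = (6.21429, 4.28571, 10.42857); divide by 10.42857 → v2 = (0.59589, 0.41096, 1.00000)
Requested entry of v2: 261/438 = 0.5959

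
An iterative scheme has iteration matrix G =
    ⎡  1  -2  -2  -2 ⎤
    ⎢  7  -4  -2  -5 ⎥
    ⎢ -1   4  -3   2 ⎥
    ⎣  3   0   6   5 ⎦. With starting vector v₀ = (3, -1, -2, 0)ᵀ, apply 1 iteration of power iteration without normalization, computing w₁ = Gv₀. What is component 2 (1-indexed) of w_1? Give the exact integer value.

w1 = Gv₀ = (9, 29, -1, -3)
The requested component of w1 is 29.

29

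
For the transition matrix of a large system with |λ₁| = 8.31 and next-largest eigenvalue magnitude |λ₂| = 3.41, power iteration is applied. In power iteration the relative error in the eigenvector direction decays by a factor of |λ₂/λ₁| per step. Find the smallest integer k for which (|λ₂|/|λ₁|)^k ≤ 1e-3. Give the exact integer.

8

|λ₂/λ₁| = 3.41/8.31 = 0.41035
Need k ≥ ln(1e-3) / ln(0.41035) = -6.9078 / -0.8907 ≈ 7.755
Smallest integer k satisfying the bound: 8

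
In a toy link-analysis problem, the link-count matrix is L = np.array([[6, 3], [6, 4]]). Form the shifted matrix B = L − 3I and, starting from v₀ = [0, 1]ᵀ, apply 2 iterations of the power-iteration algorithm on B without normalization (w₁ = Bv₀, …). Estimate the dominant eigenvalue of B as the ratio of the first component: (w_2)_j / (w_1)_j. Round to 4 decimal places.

B = L − 3I has rows (3, 3); (6, 1)
w1 = Bv₀ = (3·0 + 3·1; 6·0 + 1·1) = (3, 1)
w2 = Bw1 = (3·3 + 3·1; 6·3 + 1·1) = (12, 19)
Ratio: 12/3 = 4.0000

μ ≈ 4.0000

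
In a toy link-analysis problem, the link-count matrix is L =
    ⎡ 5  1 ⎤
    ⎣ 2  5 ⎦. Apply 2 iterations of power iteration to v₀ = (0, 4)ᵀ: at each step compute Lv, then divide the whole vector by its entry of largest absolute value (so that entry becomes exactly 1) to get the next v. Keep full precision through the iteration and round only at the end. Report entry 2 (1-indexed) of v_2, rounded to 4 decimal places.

Lv0 = (4.00000, 20.00000); divide by 20.00000 → v1 = (0.20000, 1.00000)
Lv1 = (2.00000, 5.40000); divide by 5.40000 → v2 = (0.37037, 1.00000)
Requested entry of v2: 108/108 = 1.0000

1.0000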